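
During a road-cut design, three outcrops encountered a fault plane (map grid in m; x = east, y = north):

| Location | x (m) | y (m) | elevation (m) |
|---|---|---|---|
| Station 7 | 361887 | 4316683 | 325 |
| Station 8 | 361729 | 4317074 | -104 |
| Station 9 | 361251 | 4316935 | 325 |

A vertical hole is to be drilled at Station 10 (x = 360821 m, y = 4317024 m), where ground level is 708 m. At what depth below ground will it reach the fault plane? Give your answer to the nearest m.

Two edge vectors: Station 7→Station 8 = (-158, 391, -429), Station 7→Station 9 = (-636, 252, 0).
Normal n = (Station 7→Station 8) × (Station 7→Station 9) = (108108, 272844, 208860).
So ∂z/∂x = −n_x/n_z = −0.51760988 and ∂z/∂y = −n_y/n_z = −1.30634875.
Intercept c from Station 7: 325 + 187316.29 + 5639093.44 = 5826734.73.
At (360821, 4317024): z_contact = −186764.5 − 5639538.9 + 5826734.73 = 431.3 m.
Depth below ground = 708 − 431.3 = 277 m.

277 m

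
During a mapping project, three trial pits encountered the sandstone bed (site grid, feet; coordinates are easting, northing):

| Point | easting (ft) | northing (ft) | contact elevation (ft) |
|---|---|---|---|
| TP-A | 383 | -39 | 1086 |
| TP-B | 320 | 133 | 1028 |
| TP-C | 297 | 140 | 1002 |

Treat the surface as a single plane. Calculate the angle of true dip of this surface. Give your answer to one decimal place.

49.2°

Let the plane be z = a·easting + b·northing + c.
TP-B−TP-A: −63a + 172b = −58;  TP-C−TP-A: −86a + 179b = −84.
Solving gives a = 1.15676, b = 0.08649.
Gradient magnitude |∇z| = √(a² + b²) = √(1.33809 + 0.00748) = 1.15999.
True dip = arctan(1.15999) = 49.2°, dipping toward W (azimuth ≈ 266°).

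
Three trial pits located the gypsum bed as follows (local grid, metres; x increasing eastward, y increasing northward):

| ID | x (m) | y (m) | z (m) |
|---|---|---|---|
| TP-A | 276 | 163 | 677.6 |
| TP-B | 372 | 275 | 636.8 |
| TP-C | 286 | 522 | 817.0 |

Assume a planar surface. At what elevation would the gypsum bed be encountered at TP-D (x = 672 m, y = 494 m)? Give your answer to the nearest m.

455 m

Let the plane be z = a·x + b·y + c.
TP-B−TP-A: 96a + 112b = −40.8;  TP-C−TP-A: 10a + 359b = 139.4.
Solving gives a = −0.90751, b = 0.41358.
Then c = 677.6 − a·276 − b·163 = 860.66.
At (672, 494): z = −609.8 + 204.3 + 860.66 = 455.1 m.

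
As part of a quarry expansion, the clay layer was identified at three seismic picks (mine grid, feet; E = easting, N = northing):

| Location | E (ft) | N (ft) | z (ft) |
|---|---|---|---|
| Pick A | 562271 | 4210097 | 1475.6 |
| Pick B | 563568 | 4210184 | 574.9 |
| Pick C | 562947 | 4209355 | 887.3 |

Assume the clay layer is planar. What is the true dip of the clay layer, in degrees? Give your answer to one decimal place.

Let the plane be z = a·E + b·N + c.
Pick B−Pick A: 1297a + 87b = −900.7;  Pick C−Pick A: 676a − 742b = −588.3.
Solving gives a = −0.70457, b = 0.15095.
Gradient magnitude |∇z| = √(a² + b²) = √(0.49643 + 0.02279) = 0.72056.
True dip = arctan(0.72056) = 35.8°, dipping toward ESE (azimuth ≈ 102°).

35.8°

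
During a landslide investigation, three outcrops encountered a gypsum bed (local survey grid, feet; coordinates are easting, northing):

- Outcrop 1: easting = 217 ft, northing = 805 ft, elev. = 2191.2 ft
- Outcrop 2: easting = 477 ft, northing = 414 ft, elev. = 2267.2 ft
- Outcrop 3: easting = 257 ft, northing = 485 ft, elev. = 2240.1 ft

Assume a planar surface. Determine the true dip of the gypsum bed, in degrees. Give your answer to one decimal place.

Let the plane be z = a·easting + b·northing + c.
Outcrop 2−Outcrop 1: 260a − 391b = 76;  Outcrop 3−Outcrop 1: 40a − 320b = 48.9.
Solving gives a = 0.07697, b = −0.14319.
Gradient magnitude |∇z| = √(a² + b²) = √(0.00592 + 0.02050) = 0.16257.
True dip = arctan(0.16257) = 9.2°, dipping toward NNW (azimuth ≈ 332°).

9.2°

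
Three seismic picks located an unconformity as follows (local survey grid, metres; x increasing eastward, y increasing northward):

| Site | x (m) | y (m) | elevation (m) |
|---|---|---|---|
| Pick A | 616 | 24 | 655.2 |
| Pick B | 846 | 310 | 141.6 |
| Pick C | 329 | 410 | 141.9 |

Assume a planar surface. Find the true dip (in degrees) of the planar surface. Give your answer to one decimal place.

Let the plane be z = a·x + b·y + c.
Pick B−Pick A: 230a + 286b = −513.6;  Pick C−Pick A: −287a + 386b = −513.3.
Solving gives a = −0.30110, b = −1.55366.
Gradient magnitude |∇z| = √(a² + b²) = √(0.09066 + 2.41387) = 1.58257.
True dip = arctan(1.58257) = 57.7°, dipping toward N (azimuth ≈ 011°).

57.7°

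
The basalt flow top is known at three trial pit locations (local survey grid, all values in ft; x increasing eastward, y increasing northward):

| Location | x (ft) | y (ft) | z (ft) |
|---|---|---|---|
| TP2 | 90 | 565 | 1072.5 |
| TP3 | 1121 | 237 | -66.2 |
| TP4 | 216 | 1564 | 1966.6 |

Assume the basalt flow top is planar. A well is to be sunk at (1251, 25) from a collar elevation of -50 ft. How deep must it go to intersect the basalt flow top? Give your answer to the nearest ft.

Two edge vectors: TP2→TP3 = (1031, -328, -1138.7), TP2→TP4 = (126, 999, 894.1).
Normal n = (TP2→TP3) × (TP2→TP4) = (844296.5, -1065293.3, 1071297).
So ∂z/∂x = −n_x/n_z = −0.78811 and ∂z/∂y = −n_y/n_z = 0.99440.
Intercept c from TP2: 1072.5 + 70.93 − 561.83 = 581.60.
At (1251, 25): z_contact = −985.9 + 24.9 + 581.60 = -379.5 ft.
Depth below ground = -50 − (-379.5) = 329 ft.

329 ft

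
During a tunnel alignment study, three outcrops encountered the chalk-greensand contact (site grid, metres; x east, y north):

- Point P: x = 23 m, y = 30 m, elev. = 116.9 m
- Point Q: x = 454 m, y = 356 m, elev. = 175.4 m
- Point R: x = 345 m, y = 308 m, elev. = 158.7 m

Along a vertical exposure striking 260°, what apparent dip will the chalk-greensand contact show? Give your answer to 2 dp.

9.38°

Let the plane be z = a·x + b·y + c.
Point Q−Point P: 431a + 326b = 58.5;  Point R−Point P: 322a + 278b = 41.8.
Solving gives a = 0.17757, b = −0.05531.
Unit vector along 260° is (sin 260°, cos 260°) = (-0.9848, -0.1736).
Slope in that direction = a·(-0.9848) + b·(-0.1736) = −0.16527.
Apparent dip = arctan|0.16527| = 9.38° (true dip is 10.5°, so apparent ≤ true as expected).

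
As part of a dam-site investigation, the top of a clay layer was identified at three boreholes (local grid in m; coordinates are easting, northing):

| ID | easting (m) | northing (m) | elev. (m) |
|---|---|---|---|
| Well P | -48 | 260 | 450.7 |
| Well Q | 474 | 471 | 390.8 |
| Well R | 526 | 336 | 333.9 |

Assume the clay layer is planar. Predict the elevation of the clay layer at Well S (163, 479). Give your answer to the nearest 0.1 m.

470.1 m

Two edge vectors: Well P→Well Q = (522, 211, -59.9), Well P→Well R = (574, 76, -116.8).
Normal n = (Well P→Well Q) × (Well P→Well R) = (-20092.4, 26587, -81442).
So ∂z/∂easting = −n_x/n_z = −0.24671 and ∂z/∂northing = −n_y/n_z = 0.32645.
Intercept c from Well P: 450.7 − 11.84 − 84.88 = 353.98.
At (163, 479): z = −40.2 + 156.4 + 353.98 = 470.1 m.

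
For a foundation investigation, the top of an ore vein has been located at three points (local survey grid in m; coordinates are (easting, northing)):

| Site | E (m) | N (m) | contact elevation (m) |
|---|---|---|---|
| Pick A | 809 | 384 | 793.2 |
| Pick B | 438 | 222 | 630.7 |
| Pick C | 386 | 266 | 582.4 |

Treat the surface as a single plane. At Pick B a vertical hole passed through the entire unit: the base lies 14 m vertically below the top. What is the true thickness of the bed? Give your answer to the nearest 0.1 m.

Let the plane be z = a·E + b·N + c.
Pick B−Pick A: −371a − 162b = −162.5;  Pick C−Pick A: −423a − 118b = −210.8.
Solving gives a = 0.60508, b = −0.38263.
|∇z| = √(a²+b²) = 0.71591, so dip δ = arctan(0.71591) = 35.60°.
True thickness = vertical thickness × cos δ = 14 × cos 35.60° = 11.4 m.

11.4 m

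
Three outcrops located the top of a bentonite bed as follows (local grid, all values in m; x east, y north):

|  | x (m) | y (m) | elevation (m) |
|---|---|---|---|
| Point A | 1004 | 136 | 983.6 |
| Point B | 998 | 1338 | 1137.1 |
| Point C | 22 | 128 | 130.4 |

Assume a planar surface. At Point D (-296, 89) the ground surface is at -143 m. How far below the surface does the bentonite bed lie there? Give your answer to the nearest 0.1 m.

Let the plane be z = a·x + b·y + c.
Point B−Point A: −6a + 1202b = 153.5;  Point C−Point A: −982a − 8b = −853.2.
Solving gives a = 0.867763, b = 0.132035.
Then c = 983.6 − a·1004 − b·136 = 94.41.
At (-296, 89): z_contact = −256.86 + 11.75 + 94.41 = -150.70 m.
Depth below ground = -143 − (-150.70) = 7.7 m.

7.7 m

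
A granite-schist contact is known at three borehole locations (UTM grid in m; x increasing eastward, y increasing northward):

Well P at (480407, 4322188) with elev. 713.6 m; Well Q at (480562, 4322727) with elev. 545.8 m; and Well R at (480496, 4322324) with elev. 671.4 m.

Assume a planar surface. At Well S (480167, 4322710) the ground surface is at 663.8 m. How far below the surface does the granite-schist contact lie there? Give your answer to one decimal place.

Two edge vectors: Well P→Well Q = (155, 539, -167.8), Well P→Well R = (89, 136, -42.2).
Normal n = (Well P→Well Q) × (Well P→Well R) = (75, -8393.2, -26891).
So ∂z/∂x = −n_x/n_z = 0.002789037 and ∂z/∂y = −n_y/n_z = −0.312119296.
Intercept c from Well P: 713.6 − 1339.87 + 1349038.28 = 1348412.00.
At (480167, 4322710): z_contact = 1339.20 − 1349201.20 + 1348412.00 = 550.00 m.
Depth below ground = 663.8 − 550.00 = 113.8 m.

113.8 m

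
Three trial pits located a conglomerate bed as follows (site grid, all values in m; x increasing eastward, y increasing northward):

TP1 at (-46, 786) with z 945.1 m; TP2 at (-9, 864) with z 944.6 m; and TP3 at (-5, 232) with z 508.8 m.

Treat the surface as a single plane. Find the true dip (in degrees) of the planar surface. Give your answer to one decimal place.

58.0°

Two edge vectors: TP1→TP2 = (37, 78, -0.5), TP1→TP3 = (41, -554, -436.3).
Normal n = (TP1→TP2) × (TP1→TP3) = (-34308.4, 16122.6, -23696).
So ∂z/∂x = −n_x/n_z = −1.44786 and ∂z/∂y = −n_y/n_z = 0.68039.
Gradient magnitude |∇z| = √(a² + b²) = √(2.09629 + 0.46294) = 1.59976.
True dip = arctan(1.59976) = 58.0°, dipping toward ESE (azimuth ≈ 115°).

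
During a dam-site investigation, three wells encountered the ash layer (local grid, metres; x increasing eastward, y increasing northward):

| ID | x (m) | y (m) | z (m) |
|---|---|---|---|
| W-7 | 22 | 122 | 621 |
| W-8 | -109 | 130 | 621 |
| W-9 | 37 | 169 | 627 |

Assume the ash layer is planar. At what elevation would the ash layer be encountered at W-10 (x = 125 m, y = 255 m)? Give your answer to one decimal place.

638.4 m

Two edge vectors: W-7→W-8 = (-131, 8, 0), W-7→W-9 = (15, 47, 6).
Normal n = (W-7→W-8) × (W-7→W-9) = (48, 786, -6277).
So ∂z/∂x = −n_x/n_z = 0.00765 and ∂z/∂y = −n_y/n_z = 0.12522.
Intercept c from W-7: 621 − 0.17 − 15.28 = 605.56.
At (125, 255): z = 1.0 + 31.9 + 605.56 = 638.4 m.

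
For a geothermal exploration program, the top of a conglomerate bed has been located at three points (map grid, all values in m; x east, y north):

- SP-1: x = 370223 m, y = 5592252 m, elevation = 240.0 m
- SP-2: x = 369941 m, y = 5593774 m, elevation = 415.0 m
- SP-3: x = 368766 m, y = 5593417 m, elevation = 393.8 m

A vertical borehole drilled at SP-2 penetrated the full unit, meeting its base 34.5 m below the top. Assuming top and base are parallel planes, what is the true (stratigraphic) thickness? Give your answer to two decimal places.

Let the plane be z = a·x + b·y + c.
SP-2−SP-1: −282a + 1522b = 175;  SP-3−SP-1: −1457a + 1165b = 153.8.
Solving gives a = −0.01599, b = 0.11202.
|∇z| = √(a²+b²) = 0.11315, so dip δ = arctan(0.11315) = 6.46°.
True thickness = vertical thickness × cos δ = 34.5 × cos 6.46° = 34.28 m.

34.28 m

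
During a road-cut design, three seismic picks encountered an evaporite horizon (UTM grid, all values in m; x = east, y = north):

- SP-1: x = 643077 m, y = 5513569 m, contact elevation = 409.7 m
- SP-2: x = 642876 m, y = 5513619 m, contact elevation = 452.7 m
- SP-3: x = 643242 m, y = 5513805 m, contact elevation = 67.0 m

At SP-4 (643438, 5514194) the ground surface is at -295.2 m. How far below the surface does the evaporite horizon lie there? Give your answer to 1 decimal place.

Two edge vectors: SP-1→SP-2 = (-201, 50, 43), SP-1→SP-3 = (165, 236, -342.7).
Normal n = (SP-1→SP-2) × (SP-1→SP-3) = (-27283, -61787.7, -55686).
So ∂z/∂x = −n_x/n_z = −0.489943612 and ∂z/∂y = −n_y/n_z = −1.109573322.
Intercept c from SP-1: 409.7 + 315071.47 + 6117709.07 = 6433190.24.
At (643438, 5514194): z_contact = −315248.34 − 6118402.55 + 6433190.24 = -460.65 m.
Depth below ground = -295.2 − (-460.65) = 165.5 m.

165.5 m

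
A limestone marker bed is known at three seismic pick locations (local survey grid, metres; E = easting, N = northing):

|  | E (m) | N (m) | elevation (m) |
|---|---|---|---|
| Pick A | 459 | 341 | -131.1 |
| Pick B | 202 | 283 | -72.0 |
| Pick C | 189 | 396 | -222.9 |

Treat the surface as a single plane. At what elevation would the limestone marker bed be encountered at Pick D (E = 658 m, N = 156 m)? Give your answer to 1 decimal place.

128.3 m

Two edge vectors: Pick A→Pick B = (-257, -58, 59.1), Pick A→Pick C = (-270, 55, -91.8).
Normal n = (Pick A→Pick B) × (Pick A→Pick C) = (2073.9, -39549.6, -29795).
So ∂z/∂E = −n_x/n_z = 0.06961 and ∂z/∂N = −n_y/n_z = −1.32739.
Intercept c from Pick A: -131.1 − 31.95 + 452.64 = 289.59.
At (658, 156): z = 45.8 − 207.1 + 289.59 = 128.3 m.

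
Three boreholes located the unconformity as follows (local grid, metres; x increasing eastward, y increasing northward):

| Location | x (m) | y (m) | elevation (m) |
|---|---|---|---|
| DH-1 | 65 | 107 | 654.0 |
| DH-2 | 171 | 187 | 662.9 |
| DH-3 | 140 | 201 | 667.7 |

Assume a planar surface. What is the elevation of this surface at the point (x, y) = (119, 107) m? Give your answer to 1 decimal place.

650.5 m

Let the plane be z = a·x + b·y + c.
DH-2−DH-1: 106a + 80b = 8.9;  DH-3−DH-1: 75a + 94b = 13.7.
Solving gives a = −0.06544, b = 0.19796.
Then c = 654 − a·65 − b·107 = 637.07.
At (119, 107): z = −7.8 + 21.2 + 637.07 = 650.5 m.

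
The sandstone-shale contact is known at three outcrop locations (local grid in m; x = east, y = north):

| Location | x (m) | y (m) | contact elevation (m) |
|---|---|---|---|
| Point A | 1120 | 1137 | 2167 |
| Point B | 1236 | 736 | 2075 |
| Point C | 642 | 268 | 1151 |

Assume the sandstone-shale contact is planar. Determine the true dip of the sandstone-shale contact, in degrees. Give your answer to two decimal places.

51.32°

Let the plane be z = a·x + b·y + c.
Point B−Point A: 116a − 401b = −92;  Point C−Point A: −478a − 869b = −1016.
Solving gives a = 1.11962, b = 0.55331.
Gradient magnitude |∇z| = √(a² + b²) = √(1.25354 + 0.30615) = 1.24888.
True dip = arctan(1.24888) = 51.32°, dipping toward WSW (azimuth ≈ 244°).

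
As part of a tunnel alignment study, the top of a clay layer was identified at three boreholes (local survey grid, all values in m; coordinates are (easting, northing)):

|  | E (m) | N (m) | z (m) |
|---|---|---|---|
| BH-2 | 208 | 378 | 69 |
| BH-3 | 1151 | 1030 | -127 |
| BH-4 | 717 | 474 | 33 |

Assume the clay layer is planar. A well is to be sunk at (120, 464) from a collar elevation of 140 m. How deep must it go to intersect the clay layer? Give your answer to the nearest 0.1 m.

Two edge vectors: BH-2→BH-3 = (943, 652, -196), BH-2→BH-4 = (509, 96, -36).
Normal n = (BH-2→BH-3) × (BH-2→BH-4) = (-4656, -65816, -241340).
So ∂z/∂E = −n_x/n_z = −0.019292 and ∂z/∂N = −n_y/n_z = −0.272711.
Intercept c from BH-2: 69 + 4.01 + 103.08 = 176.10.
At (120, 464): z_contact = −2.32 − 126.54 + 176.10 = 47.24 m.
Depth below ground = 140 − 47.24 = 92.8 m.

92.8 m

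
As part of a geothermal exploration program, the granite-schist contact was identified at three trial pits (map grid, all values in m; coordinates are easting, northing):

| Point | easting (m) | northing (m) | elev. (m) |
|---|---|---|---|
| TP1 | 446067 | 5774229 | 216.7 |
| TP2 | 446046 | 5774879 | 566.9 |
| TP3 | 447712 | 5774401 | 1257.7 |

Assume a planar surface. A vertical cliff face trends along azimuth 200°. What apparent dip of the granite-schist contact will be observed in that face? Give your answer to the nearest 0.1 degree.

35.8°

Two edge vectors: TP1→TP2 = (-21, 650, 350.2), TP1→TP3 = (1645, 172, 1041).
Normal n = (TP1→TP2) × (TP1→TP3) = (616415.6, 597940, -1072862).
So ∂z/∂easting = −n_x/n_z = 0.57455 and ∂z/∂northing = −n_y/n_z = 0.55733.
Unit vector along 200° is (sin 200°, cos 200°) = (-0.3420, -0.9397).
Slope in that direction = a·(-0.3420) + b·(-0.9397) = −0.72023.
Apparent dip = arctan|0.72023| = 35.8° (true dip is 38.7°, so apparent ≤ true as expected).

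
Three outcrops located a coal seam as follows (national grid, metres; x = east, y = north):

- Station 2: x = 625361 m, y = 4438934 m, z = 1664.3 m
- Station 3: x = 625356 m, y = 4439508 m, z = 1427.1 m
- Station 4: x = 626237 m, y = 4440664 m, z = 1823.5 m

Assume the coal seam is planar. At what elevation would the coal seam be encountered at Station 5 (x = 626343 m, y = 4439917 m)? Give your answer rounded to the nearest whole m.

2230 m

Let the plane be z = a·x + b·y + c.
Station 3−Station 2: −5a + 574b = −237.2;  Station 4−Station 2: 876a + 1730b = 159.2.
Solving gives a = 0.98096247, b = −0.40469545.
Then c = 1664.3 − a·625361 − b·4438934 = 1184625.01.
At (626343, 4439917): z = 614419.0 − 1796814.2 + 1184625.01 = 2229.8 m.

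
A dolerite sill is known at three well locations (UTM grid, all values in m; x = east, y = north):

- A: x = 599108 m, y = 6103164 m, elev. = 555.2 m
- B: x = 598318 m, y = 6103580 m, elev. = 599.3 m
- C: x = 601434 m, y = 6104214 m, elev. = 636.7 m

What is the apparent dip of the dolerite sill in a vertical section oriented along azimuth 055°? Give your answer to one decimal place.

Two edge vectors: A→B = (-790, 416, 44.1), A→C = (2326, 1050, 81.5).
Normal n = (A→B) × (A→C) = (-12401, 166961.6, -1797116).
So ∂z/∂x = −n_x/n_z = −0.00690 and ∂z/∂y = −n_y/n_z = 0.09291.
Unit vector along 055° is (sin 55°, cos 55°) = (0.8192, 0.5736).
Slope in that direction = a·(0.8192) + b·(0.5736) = 0.04764.
Apparent dip = arctan|0.04764| = 2.7° (true dip is 5.3°, so apparent ≤ true as expected).

2.7°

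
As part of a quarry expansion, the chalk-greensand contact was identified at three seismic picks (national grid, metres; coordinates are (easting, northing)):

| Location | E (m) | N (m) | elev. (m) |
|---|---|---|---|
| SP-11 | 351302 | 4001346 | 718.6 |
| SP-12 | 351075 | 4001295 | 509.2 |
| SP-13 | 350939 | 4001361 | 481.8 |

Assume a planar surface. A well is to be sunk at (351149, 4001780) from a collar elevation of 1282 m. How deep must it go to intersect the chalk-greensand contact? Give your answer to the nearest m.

Let the plane be z = a·E + b·N + c.
SP-12−SP-11: −227a − 51b = −209.4;  SP-13−SP-11: −363a + 15b = −236.8.
Solving gives a = 0.69430605, b = 1.01553974.
Then c = 718.6 − a·351302 − b·4001346 = −4306718.38.
At (351149, 4001780): z_contact = 243804.9 + 4063966.6 − 4306718.38 = 1053.1 m.
Depth below ground = 1282 − 1053.1 = 229 m.

229 m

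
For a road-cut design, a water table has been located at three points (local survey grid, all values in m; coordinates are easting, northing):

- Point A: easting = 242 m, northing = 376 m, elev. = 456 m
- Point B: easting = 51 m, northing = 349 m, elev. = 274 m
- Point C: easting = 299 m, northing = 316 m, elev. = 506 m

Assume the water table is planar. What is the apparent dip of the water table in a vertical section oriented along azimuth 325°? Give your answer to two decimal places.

Two edge vectors: Point A→Point B = (-191, -27, -182), Point A→Point C = (57, -60, 50).
Normal n = (Point A→Point B) × (Point A→Point C) = (-12270, -824, 12999).
So ∂z/∂easting = −n_x/n_z = 0.94392 and ∂z/∂northing = −n_y/n_z = 0.06339.
Unit vector along 325° is (sin 325°, cos 325°) = (-0.5736, 0.8192).
Slope in that direction = a·(-0.5736) + b·(0.8192) = −0.48948.
Apparent dip = arctan|0.48948| = 26.08° (true dip is 43.4°, so apparent ≤ true as expected).

26.08°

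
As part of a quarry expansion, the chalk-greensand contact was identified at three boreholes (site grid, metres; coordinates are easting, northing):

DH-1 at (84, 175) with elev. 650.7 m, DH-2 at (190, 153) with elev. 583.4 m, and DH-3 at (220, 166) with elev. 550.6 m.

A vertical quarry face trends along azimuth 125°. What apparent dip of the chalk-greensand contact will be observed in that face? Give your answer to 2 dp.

Let the plane be z = a·easting + b·northing + c.
DH-2−DH-1: 106a − 22b = −67.3;  DH-3−DH-1: 136a − 9b = −100.1.
Solving gives a = −0.78337, b = −0.71531.
Unit vector along 125° is (sin 125°, cos 125°) = (0.8192, -0.5736).
Slope in that direction = a·(0.8192) + b·(-0.5736) = −0.23141.
Apparent dip = arctan|0.23141| = 13.03° (true dip is 46.7°, so apparent ≤ true as expected).

13.03°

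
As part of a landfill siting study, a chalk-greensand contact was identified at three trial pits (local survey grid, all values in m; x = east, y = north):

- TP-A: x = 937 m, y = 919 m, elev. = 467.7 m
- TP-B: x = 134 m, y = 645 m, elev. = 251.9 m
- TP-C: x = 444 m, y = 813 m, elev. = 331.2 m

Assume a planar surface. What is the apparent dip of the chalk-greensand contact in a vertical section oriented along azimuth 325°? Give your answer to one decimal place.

12.4°

Let the plane be z = a·x + b·y + c.
TP-B−TP-A: −803a − 274b = −215.8;  TP-C−TP-A: −493a − 106b = −136.5.
Solving gives a = 0.29073, b = −0.06445.
Unit vector along 325° is (sin 325°, cos 325°) = (-0.5736, 0.8192).
Slope in that direction = a·(-0.5736) + b·(0.8192) = −0.21955.
Apparent dip = arctan|0.21955| = 12.4° (true dip is 16.6°, so apparent ≤ true as expected).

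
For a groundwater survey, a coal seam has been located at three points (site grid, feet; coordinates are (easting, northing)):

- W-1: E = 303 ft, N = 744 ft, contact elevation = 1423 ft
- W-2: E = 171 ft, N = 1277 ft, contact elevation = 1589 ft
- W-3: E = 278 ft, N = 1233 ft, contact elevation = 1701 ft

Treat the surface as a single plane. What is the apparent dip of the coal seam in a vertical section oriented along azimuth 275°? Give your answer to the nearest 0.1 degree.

51.3°

Let the plane be z = a·E + b·N + c.
W-2−W-1: −132a + 533b = 166;  W-3−W-1: −25a + 489b = 278.
Solving gives a = 1.30801, b = 0.63538.
Unit vector along 275° is (sin 275°, cos 275°) = (-0.9962, 0.0872).
Slope in that direction = a·(-0.9962) + b·(0.0872) = −1.24765.
Apparent dip = arctan|1.24765| = 51.3° (true dip is 55.5°, so apparent ≤ true as expected).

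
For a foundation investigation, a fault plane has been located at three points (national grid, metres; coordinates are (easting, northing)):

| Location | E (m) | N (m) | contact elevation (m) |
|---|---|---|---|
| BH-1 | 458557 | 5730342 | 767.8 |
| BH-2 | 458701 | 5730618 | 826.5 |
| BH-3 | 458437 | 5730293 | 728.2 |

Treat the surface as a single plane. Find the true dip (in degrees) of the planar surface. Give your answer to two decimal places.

Two edge vectors: BH-1→BH-2 = (144, 276, 58.7), BH-1→BH-3 = (-120, -49, -39.6).
Normal n = (BH-1→BH-2) × (BH-1→BH-3) = (-8053.3, -1341.6, 26064).
So ∂z/∂E = −n_x/n_z = 0.30898 and ∂z/∂N = −n_y/n_z = 0.05147.
Gradient magnitude |∇z| = √(a² + b²) = √(0.09547 + 0.00265) = 0.31324.
True dip = arctan(0.31324) = 17.39°, dipping toward W (azimuth ≈ 261°).

17.39°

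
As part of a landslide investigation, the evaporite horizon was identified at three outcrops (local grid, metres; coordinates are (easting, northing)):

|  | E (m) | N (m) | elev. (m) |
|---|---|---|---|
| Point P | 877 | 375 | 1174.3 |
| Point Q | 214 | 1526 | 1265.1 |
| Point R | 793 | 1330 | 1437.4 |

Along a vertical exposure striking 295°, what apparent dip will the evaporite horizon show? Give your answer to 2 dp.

Two edge vectors: Point P→Point Q = (-663, 1151, 90.8), Point P→Point R = (-84, 955, 263.1).
Normal n = (Point P→Point Q) × (Point P→Point R) = (216114.1, 166808.1, -536481).
So ∂z/∂E = −n_x/n_z = 0.40284 and ∂z/∂N = −n_y/n_z = 0.31093.
Unit vector along 295° is (sin 295°, cos 295°) = (-0.9063, 0.4226).
Slope in that direction = a·(-0.9063) + b·(0.4226) = −0.23369.
Apparent dip = arctan|0.23369| = 13.15° (true dip is 27.0°, so apparent ≤ true as expected).

13.15°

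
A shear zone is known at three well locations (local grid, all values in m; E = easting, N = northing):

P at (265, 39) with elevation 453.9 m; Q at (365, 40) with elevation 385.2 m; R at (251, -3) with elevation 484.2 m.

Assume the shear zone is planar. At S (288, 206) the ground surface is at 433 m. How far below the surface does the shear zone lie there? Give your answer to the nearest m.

Let the plane be z = a·E + b·N + c.
Q−P: 100a + 1b = −68.7;  R−P: −14a − 42b = 30.3.
Solving gives a = −0.68206, b = −0.49408.
Then c = 453.9 − a·265 − b·39 = 653.91.
At (288, 206): z_contact = −196.4 − 101.8 + 653.91 = 355.7 m.
Depth below ground = 433 − 355.7 = 77 m.

77 m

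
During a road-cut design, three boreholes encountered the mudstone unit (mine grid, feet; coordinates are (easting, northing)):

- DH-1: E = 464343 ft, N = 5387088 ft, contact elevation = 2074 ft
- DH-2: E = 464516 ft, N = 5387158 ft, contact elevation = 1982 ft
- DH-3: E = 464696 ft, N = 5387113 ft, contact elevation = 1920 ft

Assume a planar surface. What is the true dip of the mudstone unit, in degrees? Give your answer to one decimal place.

26.8°

Two edge vectors: DH-1→DH-2 = (173, 70, -92), DH-1→DH-3 = (353, 25, -154).
Normal n = (DH-1→DH-2) × (DH-1→DH-3) = (-8480, -5834, -20385).
So ∂z/∂E = −n_x/n_z = −0.41599 and ∂z/∂N = −n_y/n_z = −0.28619.
Gradient magnitude |∇z| = √(a² + b²) = √(0.17305 + 0.08191) = 0.50493.
True dip = arctan(0.50493) = 26.8°, dipping toward NE (azimuth ≈ 055°).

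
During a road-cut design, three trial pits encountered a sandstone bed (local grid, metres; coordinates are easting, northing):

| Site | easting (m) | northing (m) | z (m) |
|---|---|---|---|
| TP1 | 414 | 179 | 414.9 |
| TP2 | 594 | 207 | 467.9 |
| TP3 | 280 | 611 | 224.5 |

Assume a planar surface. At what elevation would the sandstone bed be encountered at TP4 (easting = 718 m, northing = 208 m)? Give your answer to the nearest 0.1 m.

Two edge vectors: TP1→TP2 = (180, 28, 53), TP1→TP3 = (-134, 432, -190.4).
Normal n = (TP1→TP2) × (TP1→TP3) = (-28227.2, 27170, 81512).
So ∂z/∂easting = −n_x/n_z = 0.34630 and ∂z/∂northing = −n_y/n_z = −0.33333.
Intercept c from TP1: 414.9 − 143.37 + 59.67 = 331.20.
At (718, 208): z = 248.6 − 69.3 + 331.20 = 510.5 m.

510.5 m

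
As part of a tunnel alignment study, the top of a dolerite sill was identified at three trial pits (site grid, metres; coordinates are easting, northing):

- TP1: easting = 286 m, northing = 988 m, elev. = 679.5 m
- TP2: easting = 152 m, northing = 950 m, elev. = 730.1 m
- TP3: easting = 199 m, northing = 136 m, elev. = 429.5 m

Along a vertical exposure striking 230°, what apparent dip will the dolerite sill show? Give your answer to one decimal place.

Two edge vectors: TP1→TP2 = (-134, -38, 50.6), TP1→TP3 = (-87, -852, -250).
Normal n = (TP1→TP2) × (TP1→TP3) = (52611.2, -37902.2, 110862).
So ∂z/∂easting = −n_x/n_z = −0.47456 and ∂z/∂northing = −n_y/n_z = 0.34189.
Unit vector along 230° is (sin 230°, cos 230°) = (-0.7660, -0.6428).
Slope in that direction = a·(-0.7660) + b·(-0.6428) = 0.14378.
Apparent dip = arctan|0.14378| = 8.2° (true dip is 30.3°, so apparent ≤ true as expected).

8.2°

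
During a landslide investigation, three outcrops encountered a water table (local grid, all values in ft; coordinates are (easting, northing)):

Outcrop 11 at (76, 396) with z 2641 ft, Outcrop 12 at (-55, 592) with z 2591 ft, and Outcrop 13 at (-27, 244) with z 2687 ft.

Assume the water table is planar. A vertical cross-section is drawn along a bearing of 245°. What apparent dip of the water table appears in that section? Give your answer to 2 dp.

8.52°

Two edge vectors: Outcrop 11→Outcrop 12 = (-131, 196, -50), Outcrop 11→Outcrop 13 = (-103, -152, 46).
Normal n = (Outcrop 11→Outcrop 12) × (Outcrop 11→Outcrop 13) = (1416, 11176, 40100).
So ∂z/∂E = −n_x/n_z = −0.03531 and ∂z/∂N = −n_y/n_z = −0.27870.
Unit vector along 245° is (sin 245°, cos 245°) = (-0.9063, -0.4226).
Slope in that direction = a·(-0.9063) + b·(-0.4226) = 0.14979.
Apparent dip = arctan|0.14979| = 8.52° (true dip is 15.7°, so apparent ≤ true as expected).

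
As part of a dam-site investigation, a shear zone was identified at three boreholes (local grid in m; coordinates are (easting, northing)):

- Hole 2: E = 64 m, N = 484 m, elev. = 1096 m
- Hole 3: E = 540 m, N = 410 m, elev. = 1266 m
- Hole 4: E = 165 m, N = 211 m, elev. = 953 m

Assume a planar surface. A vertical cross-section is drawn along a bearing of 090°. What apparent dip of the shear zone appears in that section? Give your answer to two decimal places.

Let the plane be z = a·E + b·N + c.
Hole 3−Hole 2: 476a − 74b = 170;  Hole 4−Hole 2: 101a − 273b = −143.
Solving gives a = 0.46534, b = 0.69597.
Unit vector along 090° is (sin 90°, cos 90°) = (1.0000, 0.0000).
Slope in that direction = a·(1.0000) + b·(0.0000) = 0.46534.
Apparent dip = arctan|0.46534| = 24.95° (true dip is 39.9°, so apparent ≤ true as expected).

24.95°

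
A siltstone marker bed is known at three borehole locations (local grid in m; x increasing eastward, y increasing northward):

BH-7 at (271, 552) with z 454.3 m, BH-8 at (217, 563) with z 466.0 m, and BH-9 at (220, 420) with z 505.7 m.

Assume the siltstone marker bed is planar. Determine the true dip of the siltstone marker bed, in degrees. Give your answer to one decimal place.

Let the plane be z = a·x + b·y + c.
BH-8−BH-7: −54a + 11b = 11.7;  BH-9−BH-7: −51a − 132b = 51.4.
Solving gives a = −0.27439, b = −0.28338.
Gradient magnitude |∇z| = √(a² + b²) = √(0.07529 + 0.08030) = 0.39445.
True dip = arctan(0.39445) = 21.5°, dipping toward NE (azimuth ≈ 044°).

21.5°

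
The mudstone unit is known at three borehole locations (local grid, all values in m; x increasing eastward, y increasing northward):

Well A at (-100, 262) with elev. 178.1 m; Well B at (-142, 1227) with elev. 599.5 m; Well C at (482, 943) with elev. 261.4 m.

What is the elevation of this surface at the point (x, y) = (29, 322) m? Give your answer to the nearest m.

158 m

Let the plane be z = a·x + b·y + c.
Well B−Well A: −42a + 965b = 421.4;  Well C−Well A: 582a + 681b = 83.3.
Solving gives a = −0.35001, b = 0.42145.
Then c = 178.1 − a·-100 − b·262 = 32.68.
At (29, 322): z = −10.2 + 135.7 + 32.68 = 158.2 m.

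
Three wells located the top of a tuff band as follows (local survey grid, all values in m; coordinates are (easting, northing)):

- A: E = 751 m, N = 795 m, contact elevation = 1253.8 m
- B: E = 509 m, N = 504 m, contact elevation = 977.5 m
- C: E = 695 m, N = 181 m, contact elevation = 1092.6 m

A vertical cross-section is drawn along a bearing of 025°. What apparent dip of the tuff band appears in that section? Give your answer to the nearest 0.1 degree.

Two edge vectors: A→B = (-242, -291, -276.3), A→C = (-56, -614, -161.2).
Normal n = (A→B) × (A→C) = (-122739, -23537.6, 132292).
So ∂z/∂E = −n_x/n_z = 0.92779 and ∂z/∂N = −n_y/n_z = 0.17792.
Unit vector along 025° is (sin 25°, cos 25°) = (0.4226, 0.9063).
Slope in that direction = a·(0.4226) + b·(0.9063) = 0.55335.
Apparent dip = arctan|0.55335| = 29.0° (true dip is 43.4°, so apparent ≤ true as expected).

29.0°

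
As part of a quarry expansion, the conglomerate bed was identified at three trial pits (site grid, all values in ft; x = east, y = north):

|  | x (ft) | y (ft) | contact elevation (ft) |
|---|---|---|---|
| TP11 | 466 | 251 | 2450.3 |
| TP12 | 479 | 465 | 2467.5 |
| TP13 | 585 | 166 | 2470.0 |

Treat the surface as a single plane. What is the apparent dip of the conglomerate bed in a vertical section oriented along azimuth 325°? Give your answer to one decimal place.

Two edge vectors: TP11→TP12 = (13, 214, 17.2), TP11→TP13 = (119, -85, 19.7).
Normal n = (TP11→TP12) × (TP11→TP13) = (5677.8, 1790.7, -26571).
So ∂z/∂x = −n_x/n_z = 0.21368 and ∂z/∂y = −n_y/n_z = 0.06739.
Unit vector along 325° is (sin 325°, cos 325°) = (-0.5736, 0.8192).
Slope in that direction = a·(-0.5736) + b·(0.8192) = −0.06736.
Apparent dip = arctan|0.06736| = 3.9° (true dip is 12.6°, so apparent ≤ true as expected).

3.9°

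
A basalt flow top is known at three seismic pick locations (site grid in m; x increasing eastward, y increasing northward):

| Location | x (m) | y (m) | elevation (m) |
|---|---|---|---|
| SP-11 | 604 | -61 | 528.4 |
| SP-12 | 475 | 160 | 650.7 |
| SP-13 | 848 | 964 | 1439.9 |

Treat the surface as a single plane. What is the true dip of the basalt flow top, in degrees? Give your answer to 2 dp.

Let the plane be z = a·x + b·y + c.
SP-12−SP-11: −129a + 221b = 122.3;  SP-13−SP-11: 244a + 1025b = 911.5.
Solving gives a = 0.40873, b = 0.79197.
Gradient magnitude |∇z| = √(a² + b²) = √(0.16706 + 0.62722) = 0.89122.
True dip = arctan(0.89122) = 41.71°, dipping toward SSW (azimuth ≈ 207°).

41.71°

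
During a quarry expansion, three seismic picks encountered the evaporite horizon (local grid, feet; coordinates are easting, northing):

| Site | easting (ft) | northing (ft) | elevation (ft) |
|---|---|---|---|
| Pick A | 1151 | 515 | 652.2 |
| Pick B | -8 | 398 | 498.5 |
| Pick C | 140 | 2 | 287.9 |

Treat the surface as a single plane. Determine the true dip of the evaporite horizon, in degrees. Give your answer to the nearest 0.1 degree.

Two edge vectors: Pick A→Pick B = (-1159, -117, -153.7), Pick A→Pick C = (-1011, -513, -364.3).
Normal n = (Pick A→Pick B) × (Pick A→Pick C) = (-36225, -266833, 476280).
So ∂z/∂easting = −n_x/n_z = 0.07606 and ∂z/∂northing = −n_y/n_z = 0.56024.
Gradient magnitude |∇z| = √(a² + b²) = √(0.00578 + 0.31387) = 0.56538.
True dip = arctan(0.56538) = 29.5°, dipping toward S (azimuth ≈ 188°).

29.5°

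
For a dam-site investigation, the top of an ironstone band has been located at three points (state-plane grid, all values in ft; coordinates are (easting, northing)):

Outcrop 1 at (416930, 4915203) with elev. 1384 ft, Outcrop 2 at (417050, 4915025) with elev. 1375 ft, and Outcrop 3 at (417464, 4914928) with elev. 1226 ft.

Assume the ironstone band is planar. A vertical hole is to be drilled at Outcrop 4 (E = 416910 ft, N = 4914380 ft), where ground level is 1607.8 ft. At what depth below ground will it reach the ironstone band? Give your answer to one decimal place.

27.8 ft

Let the plane be z = a·E + b·N + c.
Outcrop 2−Outcrop 1: 120a − 178b = −9;  Outcrop 3−Outcrop 1: 534a − 275b = −158.
Solving gives a = −0.413346870, b = −0.228099014.
Then c = 1384 − a·416930 − b·4915203 = 1294873.67.
At (416910, 4914380): z_contact = −172328.44 − 1120965.23 + 1294873.67 = 1579.99 ft.
Depth below ground = 1607.8 − 1579.99 = 27.8 ft.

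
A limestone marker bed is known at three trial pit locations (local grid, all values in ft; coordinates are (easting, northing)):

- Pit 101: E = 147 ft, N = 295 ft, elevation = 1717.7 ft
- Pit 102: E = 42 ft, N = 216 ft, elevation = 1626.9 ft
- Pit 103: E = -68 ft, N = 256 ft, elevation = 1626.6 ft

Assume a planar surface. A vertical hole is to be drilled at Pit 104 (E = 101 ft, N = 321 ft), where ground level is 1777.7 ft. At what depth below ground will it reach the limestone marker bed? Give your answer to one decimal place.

53.0 ft

Two edge vectors: Pit 101→Pit 102 = (-105, -79, -90.8), Pit 101→Pit 103 = (-215, -39, -91.1).
Normal n = (Pit 101→Pit 102) × (Pit 101→Pit 103) = (3655.7, 9956.5, -12890).
So ∂z/∂E = −n_x/n_z = 0.28361 and ∂z/∂N = −n_y/n_z = 0.77242.
Intercept c from Pit 101: 1717.7 − 41.69 − 227.86 = 1448.15.
At (101, 321): z_contact = 28.64 + 247.95 + 1448.15 = 1724.74 ft.
Depth below ground = 1777.7 − 1724.74 = 53.0 ft.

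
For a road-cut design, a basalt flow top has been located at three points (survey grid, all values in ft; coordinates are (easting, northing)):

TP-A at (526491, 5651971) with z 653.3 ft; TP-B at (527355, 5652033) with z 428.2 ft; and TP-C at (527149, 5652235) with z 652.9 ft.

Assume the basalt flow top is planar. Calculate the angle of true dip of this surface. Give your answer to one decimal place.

40.4°

Let the plane be z = a·E + b·N + c.
TP-B−TP-A: 864a + 62b = −225.1;  TP-C−TP-A: 658a + 264b = −0.4.
Solving gives a = −0.31715, b = 0.78895.
Gradient magnitude |∇z| = √(a² + b²) = √(0.10058 + 0.62244) = 0.85031.
True dip = arctan(0.85031) = 40.4°, dipping toward SSE (azimuth ≈ 158°).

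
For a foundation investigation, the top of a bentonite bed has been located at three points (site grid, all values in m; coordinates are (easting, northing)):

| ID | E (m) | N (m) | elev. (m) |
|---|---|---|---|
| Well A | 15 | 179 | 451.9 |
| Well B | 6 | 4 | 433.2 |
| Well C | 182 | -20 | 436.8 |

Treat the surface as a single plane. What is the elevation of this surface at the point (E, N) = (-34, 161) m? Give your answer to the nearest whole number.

Two edge vectors: Well A→Well B = (-9, -175, -18.7), Well A→Well C = (167, -199, -15.1).
Normal n = (Well A→Well B) × (Well A→Well C) = (-1078.8, -3258.8, 31016).
So ∂z/∂E = −n_x/n_z = 0.03478 and ∂z/∂N = −n_y/n_z = 0.10507.
Intercept c from Well A: 451.9 − 0.52 − 18.81 = 432.57.
At (-34, 161): z = −1.2 + 16.9 + 432.57 = 448.3 m.

448 m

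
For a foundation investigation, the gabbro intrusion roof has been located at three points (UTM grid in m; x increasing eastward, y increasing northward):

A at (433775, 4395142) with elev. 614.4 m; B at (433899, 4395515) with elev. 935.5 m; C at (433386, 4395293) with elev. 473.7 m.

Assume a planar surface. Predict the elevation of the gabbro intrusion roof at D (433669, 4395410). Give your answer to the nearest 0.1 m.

Two edge vectors: A→B = (124, 373, 321.1), A→C = (-389, 151, -140.7).
Normal n = (A→B) × (A→C) = (-100967.2, -107461.1, 163821).
So ∂z/∂x = −n_x/n_z = 0.616326356 and ∂z/∂y = −n_y/n_z = 0.655966573.
Intercept c from A: 614.4 − 267346.97 − 2883066.24 = −3149798.80.
At (433669, 4395410): z = 267281.6 + 2883242.0 − 3149798.80 = 724.9 m.

724.9 m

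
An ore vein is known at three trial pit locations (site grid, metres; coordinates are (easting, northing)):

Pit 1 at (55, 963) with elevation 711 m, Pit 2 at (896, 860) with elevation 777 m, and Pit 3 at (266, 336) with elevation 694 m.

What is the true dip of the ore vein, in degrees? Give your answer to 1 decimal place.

5.8°

Let the plane be z = a·E + b·N + c.
Pit 2−Pit 1: 841a − 103b = 66;  Pit 3−Pit 1: 211a − 627b = −17.
Solving gives a = 0.08531, b = 0.05582.
Gradient magnitude |∇z| = √(a² + b²) = √(0.00728 + 0.00312) = 0.10196.
True dip = arctan(0.10196) = 5.8°, dipping toward WSW (azimuth ≈ 237°).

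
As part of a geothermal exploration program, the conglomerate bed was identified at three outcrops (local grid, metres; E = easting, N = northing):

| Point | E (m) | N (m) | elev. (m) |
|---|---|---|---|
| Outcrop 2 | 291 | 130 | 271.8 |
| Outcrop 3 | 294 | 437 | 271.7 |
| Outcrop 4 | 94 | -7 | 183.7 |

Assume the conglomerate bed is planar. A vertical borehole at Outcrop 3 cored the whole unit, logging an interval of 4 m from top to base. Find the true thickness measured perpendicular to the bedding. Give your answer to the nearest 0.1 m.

3.6 m

Let the plane be z = a·E + b·N + c.
Outcrop 3−Outcrop 2: 3a + 307b = −0.1;  Outcrop 4−Outcrop 2: −197a − 137b = −88.1.
Solving gives a = 0.45050, b = −0.00473.
|∇z| = √(a²+b²) = 0.45052, so dip δ = arctan(0.45052) = 24.25°.
True thickness = vertical thickness × cos δ = 4 × cos 24.25° = 3.6 m.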